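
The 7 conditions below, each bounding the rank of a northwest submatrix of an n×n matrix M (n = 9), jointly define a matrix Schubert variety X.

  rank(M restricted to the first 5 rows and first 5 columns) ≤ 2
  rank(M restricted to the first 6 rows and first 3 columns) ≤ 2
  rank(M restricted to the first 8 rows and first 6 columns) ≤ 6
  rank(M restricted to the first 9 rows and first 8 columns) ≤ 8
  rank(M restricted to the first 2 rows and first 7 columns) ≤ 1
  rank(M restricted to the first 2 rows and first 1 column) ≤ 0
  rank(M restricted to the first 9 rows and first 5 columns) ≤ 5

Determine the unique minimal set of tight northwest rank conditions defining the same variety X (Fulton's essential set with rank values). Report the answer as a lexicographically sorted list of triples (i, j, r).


Reconstructing r_w from the 7 given conditions:

  0  1  1  1  1  1  1  1  1
  0  1  1  1  1  1  1  2  2
  1  2  2  2  2  2  2  3  3
  1  2  2  2  2  3  3  4  4
  1  2  2  2  2  3  4  5  5
  1  2  2  3  3  4  5  6  6
  1  2  3  4  4  5  6  7  7
  1  2  3  4  5  6  7  8  8
  1  2  3  4  5  6  7  8  9

giving w = (2, 8, 1, 6, 7, 4, 3, 5, 9) via Δ²R.

|D(w)|=14, |Ess(w)|=4:

[(2, 1, 0), (2, 7, 1), (5, 5, 2), (6, 3, 2)]


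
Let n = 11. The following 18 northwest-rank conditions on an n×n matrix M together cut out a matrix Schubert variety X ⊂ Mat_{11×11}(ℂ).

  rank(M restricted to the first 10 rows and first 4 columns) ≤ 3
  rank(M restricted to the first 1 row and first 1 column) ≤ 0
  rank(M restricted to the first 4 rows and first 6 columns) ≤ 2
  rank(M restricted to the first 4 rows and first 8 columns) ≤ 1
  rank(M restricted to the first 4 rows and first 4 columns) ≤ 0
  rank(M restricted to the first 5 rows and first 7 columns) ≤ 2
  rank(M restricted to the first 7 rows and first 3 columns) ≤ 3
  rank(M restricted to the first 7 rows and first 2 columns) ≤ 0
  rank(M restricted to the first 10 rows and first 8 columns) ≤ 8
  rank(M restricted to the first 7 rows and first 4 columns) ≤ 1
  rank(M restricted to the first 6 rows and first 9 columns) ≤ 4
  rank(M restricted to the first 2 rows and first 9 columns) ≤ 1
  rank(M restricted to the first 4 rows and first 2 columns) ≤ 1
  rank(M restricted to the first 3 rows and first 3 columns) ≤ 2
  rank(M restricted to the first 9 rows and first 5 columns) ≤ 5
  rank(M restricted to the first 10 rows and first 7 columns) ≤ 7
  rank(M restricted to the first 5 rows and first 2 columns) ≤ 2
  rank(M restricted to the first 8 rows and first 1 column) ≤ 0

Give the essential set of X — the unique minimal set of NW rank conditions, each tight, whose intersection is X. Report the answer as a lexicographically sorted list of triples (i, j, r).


Recovering R(i,j) via the rank-extension bound from the 18 conditions:

  0, 0, 0, 0, 1, 1, 1, 1, 1, 1, 1
  0, 0, 0, 0, 1, 1, 1, 1, 1, 2, 2
  0, 0, 0, 0, 1, 1, 1, 1, 2, 3, 3
  0, 0, 0, 0, 1, 1, 1, 1, 2, 3, 4
  0, 0, 1, 1, 2, 2, 2, 2, 3, 4, 5
  0, 0, 1, 1, 2, 3, 3, 3, 4, 5, 6
  0, 0, 1, 1, 2, 3, 4, 4, 5, 6, 7
  0, 1, 2, 2, 3, 4, 5, 5, 6, 7, 8
  1, 2, 3, 3, 4, 5, 6, 6, 7, 8, 9
  1, 2, 3, 3, 4, 5, 6, 7, 8, 9, 10
  1, 2, 3, 4, 5, 6, 7, 8, 9, 10, 11

second differences of R give the permutation w = (5, 10, 9, 11, 3, 6, 7, 2, 1, 8, 4).

Rothe diagram D(w) (36 cells), 7 SE-corners (essential conditions):

[(2, 9, 1), (4, 4, 0), (4, 8, 1), (7, 2, 0), (7, 4, 1), (8, 1, 0), (10, 4, 3)]


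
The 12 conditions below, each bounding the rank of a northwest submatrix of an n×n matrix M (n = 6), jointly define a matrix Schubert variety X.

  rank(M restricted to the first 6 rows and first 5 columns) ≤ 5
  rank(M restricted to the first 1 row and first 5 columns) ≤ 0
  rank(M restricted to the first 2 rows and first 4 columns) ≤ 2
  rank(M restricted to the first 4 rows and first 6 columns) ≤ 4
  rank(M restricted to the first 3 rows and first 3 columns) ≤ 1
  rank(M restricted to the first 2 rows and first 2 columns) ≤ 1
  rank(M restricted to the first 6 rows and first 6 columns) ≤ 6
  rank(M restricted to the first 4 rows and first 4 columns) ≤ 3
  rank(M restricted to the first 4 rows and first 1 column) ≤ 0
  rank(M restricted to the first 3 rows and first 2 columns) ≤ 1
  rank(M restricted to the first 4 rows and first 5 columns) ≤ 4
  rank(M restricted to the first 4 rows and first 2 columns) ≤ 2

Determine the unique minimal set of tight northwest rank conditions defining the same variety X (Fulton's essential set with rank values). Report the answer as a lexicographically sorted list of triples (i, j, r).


Computing R[i][j] = min implied NW-rank bound (n=6, 12 conditions):

  0  0  0  0  0  1
  0  1  1  1  1  2
  0  1  1  2  2  3
  0  1  2  3  3  4
  1  2  3  4  4  5
  1  2  3  4  5  6

reading off 1-entries of Δ²R: w = (6, 2, 4, 3, 1, 5).

ℓ(w)=9; the 3 essential cells (i,j,r):

[(1, 5, 0), (3, 3, 1), (4, 1, 0)]


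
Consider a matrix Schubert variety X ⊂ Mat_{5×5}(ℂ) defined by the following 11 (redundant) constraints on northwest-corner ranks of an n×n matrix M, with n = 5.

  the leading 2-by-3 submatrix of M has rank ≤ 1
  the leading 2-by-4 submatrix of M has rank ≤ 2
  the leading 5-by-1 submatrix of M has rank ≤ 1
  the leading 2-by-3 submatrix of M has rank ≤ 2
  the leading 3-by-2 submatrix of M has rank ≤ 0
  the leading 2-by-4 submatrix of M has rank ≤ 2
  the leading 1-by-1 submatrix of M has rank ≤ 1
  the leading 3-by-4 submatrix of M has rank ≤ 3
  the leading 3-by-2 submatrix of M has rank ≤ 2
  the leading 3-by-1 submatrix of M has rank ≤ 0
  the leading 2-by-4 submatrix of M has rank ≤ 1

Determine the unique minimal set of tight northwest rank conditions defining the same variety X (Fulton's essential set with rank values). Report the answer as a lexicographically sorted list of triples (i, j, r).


Reconstructing r_w from the 11 given conditions:

  R[1]: 0 | 0 | 1 | 1 | 1
  R[2]: 0 | 0 | 1 | 1 | 2
  R[3]: 0 | 0 | 1 | 2 | 3
  R[4]: 1 | 1 | 2 | 3 | 4
  R[5]: 1 | 2 | 3 | 4 | 5

reading off 1-entries of Δ²R: w = (3, 5, 4, 1, 2).

|D(w)|=7, |Ess(w)|=2:

[(2, 4, 1), (3, 2, 0)]


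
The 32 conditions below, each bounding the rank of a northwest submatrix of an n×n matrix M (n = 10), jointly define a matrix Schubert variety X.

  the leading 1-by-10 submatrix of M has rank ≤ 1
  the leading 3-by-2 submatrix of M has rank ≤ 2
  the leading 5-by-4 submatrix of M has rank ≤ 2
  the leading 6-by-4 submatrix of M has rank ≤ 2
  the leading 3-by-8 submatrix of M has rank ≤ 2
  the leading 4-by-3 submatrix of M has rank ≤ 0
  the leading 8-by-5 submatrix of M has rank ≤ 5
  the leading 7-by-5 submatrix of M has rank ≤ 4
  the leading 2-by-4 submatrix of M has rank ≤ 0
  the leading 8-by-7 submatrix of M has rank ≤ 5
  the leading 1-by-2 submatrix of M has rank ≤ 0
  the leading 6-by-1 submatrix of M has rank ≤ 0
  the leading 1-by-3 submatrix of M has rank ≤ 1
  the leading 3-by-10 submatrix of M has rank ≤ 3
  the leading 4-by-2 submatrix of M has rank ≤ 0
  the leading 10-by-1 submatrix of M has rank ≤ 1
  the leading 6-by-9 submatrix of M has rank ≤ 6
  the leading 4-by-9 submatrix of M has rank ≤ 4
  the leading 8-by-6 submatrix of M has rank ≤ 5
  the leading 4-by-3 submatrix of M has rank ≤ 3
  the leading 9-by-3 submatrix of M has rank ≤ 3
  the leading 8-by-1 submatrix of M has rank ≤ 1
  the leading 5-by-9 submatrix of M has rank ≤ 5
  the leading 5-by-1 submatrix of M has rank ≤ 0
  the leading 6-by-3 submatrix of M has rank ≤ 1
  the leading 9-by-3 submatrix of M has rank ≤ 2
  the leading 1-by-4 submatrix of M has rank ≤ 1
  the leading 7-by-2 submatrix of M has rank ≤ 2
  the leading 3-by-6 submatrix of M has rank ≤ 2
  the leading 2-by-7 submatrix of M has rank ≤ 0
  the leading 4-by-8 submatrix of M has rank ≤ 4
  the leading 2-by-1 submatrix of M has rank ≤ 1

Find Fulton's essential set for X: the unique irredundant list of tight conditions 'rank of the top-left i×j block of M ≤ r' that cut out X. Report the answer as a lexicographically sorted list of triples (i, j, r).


Rank table r_w(10×10) implied by the 32 constraints:

  row 1: 0 0 0 0 0 0 0 1 1 1
  row 2: 0 0 0 0 0 0 0 1 2 2
  row 3: 0 0 0 1 1 1 1 2 3 3
  row 4: 0 0 0 1 2 2 2 3 4 4
  row 5: 0 1 1 2 3 3 3 4 5 5
  row 6: 0 1 1 2 3 4 4 5 6 6
  row 7: 1 2 2 3 4 5 5 6 7 7
  row 8: 1 2 2 3 4 5 5 6 7 8
  row 9: 1 2 2 3 4 5 6 7 8 9
  row 10: 1 2 3 4 5 6 7 8 9 10

so w = (8, 9, 4, 5, 2, 6, 1, 10, 7, 3).

6 SE-corners of the 26-cell Rothe diagram give Ess(w):

[(2, 7, 0), (4, 3, 0), (6, 1, 0), (6, 3, 1), (8, 7, 5), (9, 3, 2)]


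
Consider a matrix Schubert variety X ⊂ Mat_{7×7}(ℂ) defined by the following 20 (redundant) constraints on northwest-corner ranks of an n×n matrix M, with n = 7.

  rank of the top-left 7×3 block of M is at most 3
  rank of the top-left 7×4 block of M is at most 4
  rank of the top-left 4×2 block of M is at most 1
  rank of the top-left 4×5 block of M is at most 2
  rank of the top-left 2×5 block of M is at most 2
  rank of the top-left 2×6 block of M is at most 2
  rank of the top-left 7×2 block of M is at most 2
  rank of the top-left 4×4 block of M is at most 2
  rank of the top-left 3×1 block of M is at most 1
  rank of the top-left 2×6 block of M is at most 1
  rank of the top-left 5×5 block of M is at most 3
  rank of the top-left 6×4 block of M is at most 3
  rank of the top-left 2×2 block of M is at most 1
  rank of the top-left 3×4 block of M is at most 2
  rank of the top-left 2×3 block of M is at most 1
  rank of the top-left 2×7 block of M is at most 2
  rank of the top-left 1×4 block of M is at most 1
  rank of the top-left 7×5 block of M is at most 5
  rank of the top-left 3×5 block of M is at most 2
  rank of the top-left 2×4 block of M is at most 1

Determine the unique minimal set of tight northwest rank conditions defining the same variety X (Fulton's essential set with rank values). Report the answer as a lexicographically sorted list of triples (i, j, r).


Propagating the 20 rank bounds to every northwest block:

  R[1]: 1  1  1  1  1  1  1
  R[2]: 1  1  1  1  1  1  2
  R[3]: 1  1  2  2  2  2  3
  R[4]: 1  1  2  2  2  3  4
  R[5]: 1  2  3  3  3  4  5
  R[6]: 1  2  3  3  4  5  6
  R[7]: 1  2  3  4  5  6  7

hence w(1..7) = (1, 7, 3, 6, 2, 5, 4).

Fulton essential set (4 of the 10 Rothe cells):

[(2, 6, 1), (4, 2, 1), (4, 5, 2), (6, 4, 3)]


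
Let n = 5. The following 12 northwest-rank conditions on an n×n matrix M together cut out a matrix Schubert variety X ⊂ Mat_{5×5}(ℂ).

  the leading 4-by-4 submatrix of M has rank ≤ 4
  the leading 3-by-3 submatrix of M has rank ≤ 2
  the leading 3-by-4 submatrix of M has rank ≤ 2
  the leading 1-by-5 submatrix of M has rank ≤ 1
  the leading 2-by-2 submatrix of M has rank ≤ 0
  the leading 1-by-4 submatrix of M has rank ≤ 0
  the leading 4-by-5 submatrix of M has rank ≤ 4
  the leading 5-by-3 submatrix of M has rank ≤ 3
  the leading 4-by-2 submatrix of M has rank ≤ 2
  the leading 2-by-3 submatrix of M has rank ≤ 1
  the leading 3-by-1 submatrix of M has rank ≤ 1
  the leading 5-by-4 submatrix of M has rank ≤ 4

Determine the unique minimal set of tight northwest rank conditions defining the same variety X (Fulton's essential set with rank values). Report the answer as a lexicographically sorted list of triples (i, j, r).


Rank table r_w(5×5) implied by the 12 constraints:

  row 1: 0 | 0 | 0 | 0 | 1
  row 2: 0 | 0 | 1 | 1 | 2
  row 3: 1 | 1 | 2 | 2 | 3
  row 4: 1 | 2 | 3 | 3 | 4
  row 5: 1 | 2 | 3 | 4 | 5

so w = (5, 3, 1, 2, 4).

2 SE-corners of the 6-cell Rothe diagram give Ess(w):

[(1, 4, 0), (2, 2, 0)]


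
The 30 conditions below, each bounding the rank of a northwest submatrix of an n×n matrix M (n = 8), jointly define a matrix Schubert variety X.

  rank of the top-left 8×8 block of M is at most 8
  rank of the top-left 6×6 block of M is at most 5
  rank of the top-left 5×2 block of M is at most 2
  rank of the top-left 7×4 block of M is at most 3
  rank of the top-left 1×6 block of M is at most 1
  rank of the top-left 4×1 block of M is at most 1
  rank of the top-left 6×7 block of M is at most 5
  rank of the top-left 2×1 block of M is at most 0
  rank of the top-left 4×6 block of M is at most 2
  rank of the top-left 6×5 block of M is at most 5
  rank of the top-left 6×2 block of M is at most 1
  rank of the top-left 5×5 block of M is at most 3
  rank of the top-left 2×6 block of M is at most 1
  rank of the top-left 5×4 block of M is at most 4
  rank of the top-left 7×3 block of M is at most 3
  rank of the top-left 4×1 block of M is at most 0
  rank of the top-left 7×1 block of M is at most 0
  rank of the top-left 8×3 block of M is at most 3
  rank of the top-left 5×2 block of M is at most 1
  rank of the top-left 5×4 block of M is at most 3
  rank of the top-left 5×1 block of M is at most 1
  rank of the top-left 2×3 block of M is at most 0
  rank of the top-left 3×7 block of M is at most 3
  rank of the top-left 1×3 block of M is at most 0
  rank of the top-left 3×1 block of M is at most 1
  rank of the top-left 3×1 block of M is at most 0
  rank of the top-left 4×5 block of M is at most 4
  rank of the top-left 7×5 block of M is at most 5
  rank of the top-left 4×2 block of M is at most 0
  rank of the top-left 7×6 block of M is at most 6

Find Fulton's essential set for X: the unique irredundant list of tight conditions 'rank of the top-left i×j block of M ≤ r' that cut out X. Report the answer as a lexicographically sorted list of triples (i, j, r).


Propagating the 30 rank bounds to every northwest block:

  0  0  0  1  1  1  1  1
  0  0  0  1  1  1  2  2
  0  0  1  2  2  2  3  3
  0  0  1  2  2  2  3  4
  0  1  2  3  3  3  4  5
  0  1  2  3  4  4  5  6
  0  1  2  3  4  5  6  7
  1  2  3  4  5  6  7  8

hence w(1..8) = (4, 7, 3, 8, 2, 5, 6, 1).

|D(w)|=17, |Ess(w)|=5:

[(2, 3, 0), (2, 6, 1), (4, 2, 0), (4, 6, 2), (7, 1, 0)]


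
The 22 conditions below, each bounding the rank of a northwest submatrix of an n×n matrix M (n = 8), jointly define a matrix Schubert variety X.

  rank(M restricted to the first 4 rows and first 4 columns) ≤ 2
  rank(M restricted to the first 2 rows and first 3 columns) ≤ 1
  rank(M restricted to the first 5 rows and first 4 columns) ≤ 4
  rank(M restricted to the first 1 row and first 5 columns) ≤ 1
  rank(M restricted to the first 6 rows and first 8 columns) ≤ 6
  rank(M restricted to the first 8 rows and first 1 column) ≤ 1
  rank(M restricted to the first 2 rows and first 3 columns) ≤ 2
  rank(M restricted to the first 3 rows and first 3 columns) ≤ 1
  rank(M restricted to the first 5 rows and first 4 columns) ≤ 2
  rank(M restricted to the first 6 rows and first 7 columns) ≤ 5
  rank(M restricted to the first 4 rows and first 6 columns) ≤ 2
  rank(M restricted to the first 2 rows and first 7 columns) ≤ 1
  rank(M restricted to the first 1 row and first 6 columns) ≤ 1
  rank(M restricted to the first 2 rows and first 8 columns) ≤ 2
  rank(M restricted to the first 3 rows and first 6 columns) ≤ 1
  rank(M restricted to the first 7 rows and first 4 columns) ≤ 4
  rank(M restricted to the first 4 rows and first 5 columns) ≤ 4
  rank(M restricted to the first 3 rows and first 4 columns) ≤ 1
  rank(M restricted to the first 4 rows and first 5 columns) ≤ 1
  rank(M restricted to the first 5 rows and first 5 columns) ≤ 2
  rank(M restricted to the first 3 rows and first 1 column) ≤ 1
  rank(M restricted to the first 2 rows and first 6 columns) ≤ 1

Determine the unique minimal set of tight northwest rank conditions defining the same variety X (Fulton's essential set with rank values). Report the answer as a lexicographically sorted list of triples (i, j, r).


Recovering R(i,j) via the rank-extension bound from the 22 conditions:

  row 1: 1 1 1 1 1 1 1 1
  row 2: 1 1 1 1 1 1 1 2
  row 3: 1 1 1 1 1 1 2 3
  row 4: 1 1 1 1 1 2 3 4
  row 5: 1 2 2 2 2 3 4 5
  row 6: 1 2 3 3 3 4 5 6
  row 7: 1 2 3 4 4 5 6 7
  row 8: 1 2 3 4 5 6 7 8

second differences of R give the permutation w = (1, 8, 7, 6, 2, 3, 4, 5).

Fulton essential set (3 of the 15 Rothe cells):

[(2, 7, 1), (3, 6, 1), (4, 5, 1)]


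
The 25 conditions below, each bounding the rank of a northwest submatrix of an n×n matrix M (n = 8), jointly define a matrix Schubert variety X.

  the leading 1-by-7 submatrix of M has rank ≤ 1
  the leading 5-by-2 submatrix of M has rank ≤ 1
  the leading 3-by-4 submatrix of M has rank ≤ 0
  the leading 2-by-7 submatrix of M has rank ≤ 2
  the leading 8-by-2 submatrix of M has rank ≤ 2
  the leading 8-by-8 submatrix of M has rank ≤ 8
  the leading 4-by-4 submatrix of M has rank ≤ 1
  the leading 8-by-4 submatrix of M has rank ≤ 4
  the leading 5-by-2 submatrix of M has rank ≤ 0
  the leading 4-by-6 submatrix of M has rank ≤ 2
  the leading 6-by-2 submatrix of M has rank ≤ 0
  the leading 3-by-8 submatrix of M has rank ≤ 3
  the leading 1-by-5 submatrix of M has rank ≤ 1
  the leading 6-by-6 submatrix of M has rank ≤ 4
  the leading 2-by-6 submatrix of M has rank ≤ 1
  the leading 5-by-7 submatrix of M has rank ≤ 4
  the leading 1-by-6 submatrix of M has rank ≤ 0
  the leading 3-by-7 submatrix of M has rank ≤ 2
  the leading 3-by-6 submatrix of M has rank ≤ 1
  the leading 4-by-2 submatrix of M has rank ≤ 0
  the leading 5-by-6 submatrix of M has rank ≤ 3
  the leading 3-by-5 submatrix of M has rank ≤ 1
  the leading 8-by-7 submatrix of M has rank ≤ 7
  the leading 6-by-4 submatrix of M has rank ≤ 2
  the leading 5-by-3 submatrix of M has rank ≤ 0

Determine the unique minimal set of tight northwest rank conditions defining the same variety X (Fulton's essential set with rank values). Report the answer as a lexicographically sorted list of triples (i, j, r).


The tightest implied rank at each (i,j), from the 25 conditions:

  R[1]: 0, 0, 0, 0, 0, 0, 1, 1
  R[2]: 0, 0, 0, 0, 1, 1, 2, 2
  R[3]: 0, 0, 0, 0, 1, 1, 2, 3
  R[4]: 0, 0, 0, 1, 2, 2, 3, 4
  R[5]: 0, 0, 0, 1, 2, 3, 4, 5
  R[6]: 0, 0, 1, 2, 3, 4, 5, 6
  R[7]: 1, 1, 2, 3, 4, 5, 6, 7
  R[8]: 1, 2, 3, 4, 5, 6, 7, 8

second differences of R give the permutation w = (7, 5, 8, 4, 6, 3, 1, 2).

ℓ(w)=23; the 5 essential cells (i,j,r):

[(1, 6, 0), (3, 4, 0), (3, 6, 1), (5, 3, 0), (6, 2, 0)]


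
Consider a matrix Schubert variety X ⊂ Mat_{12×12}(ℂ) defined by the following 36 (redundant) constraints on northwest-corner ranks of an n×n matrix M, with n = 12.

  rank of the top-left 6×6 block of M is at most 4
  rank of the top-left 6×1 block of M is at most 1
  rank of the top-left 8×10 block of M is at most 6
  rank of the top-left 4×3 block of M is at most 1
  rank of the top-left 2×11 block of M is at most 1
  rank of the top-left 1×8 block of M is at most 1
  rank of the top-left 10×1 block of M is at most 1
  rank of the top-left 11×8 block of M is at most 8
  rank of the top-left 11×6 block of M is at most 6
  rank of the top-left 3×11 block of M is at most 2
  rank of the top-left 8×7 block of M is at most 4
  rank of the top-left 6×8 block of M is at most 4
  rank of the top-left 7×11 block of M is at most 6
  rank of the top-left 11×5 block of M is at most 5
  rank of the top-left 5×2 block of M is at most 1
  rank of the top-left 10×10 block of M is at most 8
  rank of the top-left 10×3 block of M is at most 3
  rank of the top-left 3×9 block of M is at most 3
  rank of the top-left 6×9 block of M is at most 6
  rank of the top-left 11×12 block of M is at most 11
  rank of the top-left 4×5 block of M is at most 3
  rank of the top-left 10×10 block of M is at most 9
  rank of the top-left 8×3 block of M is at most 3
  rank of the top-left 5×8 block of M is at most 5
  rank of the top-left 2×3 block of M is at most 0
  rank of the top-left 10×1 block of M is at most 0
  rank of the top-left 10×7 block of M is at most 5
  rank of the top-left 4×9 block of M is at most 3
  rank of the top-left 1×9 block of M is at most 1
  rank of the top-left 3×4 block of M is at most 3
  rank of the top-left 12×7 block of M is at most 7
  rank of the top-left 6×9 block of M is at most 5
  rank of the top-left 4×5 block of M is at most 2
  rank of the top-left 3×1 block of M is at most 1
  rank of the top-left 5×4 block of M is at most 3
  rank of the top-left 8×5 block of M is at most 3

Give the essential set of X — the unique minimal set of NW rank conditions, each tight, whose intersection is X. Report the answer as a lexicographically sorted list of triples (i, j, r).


Recovering R(i,j) via the rank-extension bound from the 36 conditions:

  R[1]: 0, 0, 0, 1, 1, 1, 1, 1, 1, 1, 1, 1
  R[2]: 0, 0, 0, 1, 1, 1, 1, 1, 1, 1, 1, 2
  R[3]: 0, 1, 1, 2, 2, 2, 2, 2, 2, 2, 2, 3
  R[4]: 0, 1, 1, 2, 2, 3, 3, 3, 3, 3, 3, 4
  R[5]: 0, 1, 2, 3, 3, 4, 4, 4, 4, 4, 4, 5
  R[6]: 0, 1, 2, 3, 3, 4, 4, 4, 5, 5, 5, 6
  R[7]: 0, 1, 2, 3, 3, 4, 4, 5, 6, 6, 6, 7
  R[8]: 0, 1, 2, 3, 3, 4, 4, 5, 6, 6, 7, 8
  R[9]: 0, 1, 2, 3, 4, 5, 5, 6, 7, 7, 8, 9
  R[10]: 0, 1, 2, 3, 4, 5, 5, 6, 7, 8, 9, 10
  R[11]: 1, 2, 3, 4, 5, 6, 6, 7, 8, 9, 10, 11
  R[12]: 1, 2, 3, 4, 5, 6, 7, 8, 9, 10, 11, 12

hence w(1..12) = (4, 12, 2, 6, 3, 9, 8, 11, 5, 10, 1, 7).

ℓ(w)=32; the 10 essential cells (i,j,r):

[(2, 3, 0), (2, 11, 1), (4, 3, 1), (4, 5, 2), (6, 8, 4), (8, 5, 3), (8, 7, 4), (8, 10, 6), (10, 1, 0), (10, 7, 5)]


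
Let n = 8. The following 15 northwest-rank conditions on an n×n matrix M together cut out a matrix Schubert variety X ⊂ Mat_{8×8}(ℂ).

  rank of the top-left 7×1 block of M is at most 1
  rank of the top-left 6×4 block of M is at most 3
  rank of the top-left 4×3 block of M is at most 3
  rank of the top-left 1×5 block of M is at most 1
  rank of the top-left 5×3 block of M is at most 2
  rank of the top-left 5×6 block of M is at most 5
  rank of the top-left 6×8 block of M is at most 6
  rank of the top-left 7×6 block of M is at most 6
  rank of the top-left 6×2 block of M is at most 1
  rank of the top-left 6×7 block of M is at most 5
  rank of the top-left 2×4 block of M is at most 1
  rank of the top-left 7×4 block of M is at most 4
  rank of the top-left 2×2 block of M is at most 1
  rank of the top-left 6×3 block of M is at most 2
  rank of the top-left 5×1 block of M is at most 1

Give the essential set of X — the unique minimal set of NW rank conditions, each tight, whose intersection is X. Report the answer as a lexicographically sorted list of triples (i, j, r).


The tightest implied rank at each (i,j), from the 15 conditions:

  1  1  1  1  1  1  1  1
  1  1  1  1  2  2  2  2
  1  1  2  2  3  3  3  3
  1  1  2  3  4  4  4  4
  1  1  2  3  4  5  5  5
  1  1  2  3  4  5  5  6
  1  2  3  4  5  6  6  7
  1  2  3  4  5  6  7  8

reading off 1-entries of Δ²R: w = (1, 5, 3, 4, 6, 8, 2, 7).

D(w) has 8 cells with 3 SE-corners; essential set:

[(2, 4, 1), (6, 2, 1), (6, 7, 5)]


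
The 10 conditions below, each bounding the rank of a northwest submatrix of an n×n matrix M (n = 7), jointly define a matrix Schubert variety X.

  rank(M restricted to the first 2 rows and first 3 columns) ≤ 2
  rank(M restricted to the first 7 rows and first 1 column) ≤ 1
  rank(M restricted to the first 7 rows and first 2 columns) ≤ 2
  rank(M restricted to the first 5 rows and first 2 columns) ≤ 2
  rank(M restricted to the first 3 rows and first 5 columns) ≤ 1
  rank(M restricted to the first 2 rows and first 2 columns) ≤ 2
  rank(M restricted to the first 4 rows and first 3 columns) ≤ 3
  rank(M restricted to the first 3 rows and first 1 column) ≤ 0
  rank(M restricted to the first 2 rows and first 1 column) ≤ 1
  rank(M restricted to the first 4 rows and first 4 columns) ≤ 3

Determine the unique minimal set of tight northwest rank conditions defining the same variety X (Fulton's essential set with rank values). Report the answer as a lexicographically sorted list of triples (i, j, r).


Reconstructing r_w from the 10 given conditions:

  i=1: 0  1  1  1  1  1  1
  i=2: 0  1  1  1  1  2  2
  i=3: 0  1  1  1  1  2  3
  i=4: 1  2  2  2  2  3  4
  i=5: 1  2  3  3  3  4  5
  i=6: 1  2  3  4  4  5  6
  i=7: 1  2  3  4  5  6  7

the unique w with this rank table is (2, 6, 7, 1, 3, 4, 5).

Rothe diagram D(w) (9 cells), 2 SE-corners (essential conditions):

[(3, 1, 0), (3, 5, 1)]


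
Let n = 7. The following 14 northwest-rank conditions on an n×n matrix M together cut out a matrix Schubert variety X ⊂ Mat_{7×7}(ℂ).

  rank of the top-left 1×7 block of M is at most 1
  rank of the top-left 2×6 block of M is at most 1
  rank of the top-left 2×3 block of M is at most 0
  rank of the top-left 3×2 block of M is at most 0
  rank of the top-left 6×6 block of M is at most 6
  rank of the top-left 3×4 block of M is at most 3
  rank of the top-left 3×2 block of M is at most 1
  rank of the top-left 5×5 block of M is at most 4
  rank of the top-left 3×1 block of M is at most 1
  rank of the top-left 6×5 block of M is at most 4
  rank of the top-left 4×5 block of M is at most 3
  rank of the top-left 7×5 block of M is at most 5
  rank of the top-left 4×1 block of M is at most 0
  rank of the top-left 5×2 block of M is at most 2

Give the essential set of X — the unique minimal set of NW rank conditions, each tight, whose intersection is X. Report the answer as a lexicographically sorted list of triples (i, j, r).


Rank table r_w(7×7) implied by the 14 constraints:

  row 1: 0  0  0  1  1  1  1
  row 2: 0  0  0  1  1  1  2
  row 3: 0  0  1  2  2  2  3
  row 4: 0  1  2  3  3  3  4
  row 5: 1  2  3  4  4  4  5
  row 6: 1  2  3  4  4  5  6
  row 7: 1  2  3  4  5  6  7

so w = (4, 7, 3, 2, 1, 6, 5).

|D(w)|=12, |Ess(w)|=5:

[(2, 3, 0), (2, 6, 1), (3, 2, 0), (4, 1, 0), (6, 5, 4)]


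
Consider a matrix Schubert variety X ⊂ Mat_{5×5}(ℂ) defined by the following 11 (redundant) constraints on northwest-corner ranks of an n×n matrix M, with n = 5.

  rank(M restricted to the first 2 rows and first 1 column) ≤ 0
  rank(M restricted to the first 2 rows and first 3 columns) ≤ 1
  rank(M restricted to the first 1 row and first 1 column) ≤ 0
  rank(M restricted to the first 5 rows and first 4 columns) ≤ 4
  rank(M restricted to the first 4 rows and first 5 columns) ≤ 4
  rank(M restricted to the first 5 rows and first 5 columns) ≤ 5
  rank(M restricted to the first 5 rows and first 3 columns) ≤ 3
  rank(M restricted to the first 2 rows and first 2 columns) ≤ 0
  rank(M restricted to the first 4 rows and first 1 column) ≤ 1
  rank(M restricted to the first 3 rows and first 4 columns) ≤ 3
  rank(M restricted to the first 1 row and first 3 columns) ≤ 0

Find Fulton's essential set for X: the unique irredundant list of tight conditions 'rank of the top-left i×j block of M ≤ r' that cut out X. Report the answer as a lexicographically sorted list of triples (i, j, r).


Rank table r_w(5×5) implied by the 11 constraints:

  R[1]: 0 0 0 1 1
  R[2]: 0 0 1 2 2
  R[3]: 1 1 2 3 3
  R[4]: 1 2 3 4 4
  R[5]: 1 2 3 4 5

second differences of R give the permutation w = (4, 3, 1, 2, 5).

|D(w)|=5, |Ess(w)|=2:

[(1, 3, 0), (2, 2, 0)]


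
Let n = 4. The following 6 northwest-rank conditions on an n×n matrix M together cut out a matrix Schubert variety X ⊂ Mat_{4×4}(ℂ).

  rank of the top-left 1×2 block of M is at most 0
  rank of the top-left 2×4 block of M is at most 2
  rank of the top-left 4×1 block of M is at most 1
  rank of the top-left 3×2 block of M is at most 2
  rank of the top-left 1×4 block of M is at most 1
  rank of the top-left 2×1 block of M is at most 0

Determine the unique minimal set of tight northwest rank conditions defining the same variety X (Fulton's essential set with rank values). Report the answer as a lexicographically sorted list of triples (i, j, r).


Recovering R(i,j) via the rank-extension bound from the 6 conditions:

  i=1: 0 0 1 1
  i=2: 0 1 2 2
  i=3: 1 2 3 3
  i=4: 1 2 3 4

the unique w with this rank table is (3, 2, 1, 4).

ℓ(w)=3; the 2 essential cells (i,j,r):

[(1, 2, 0), (2, 1, 0)]


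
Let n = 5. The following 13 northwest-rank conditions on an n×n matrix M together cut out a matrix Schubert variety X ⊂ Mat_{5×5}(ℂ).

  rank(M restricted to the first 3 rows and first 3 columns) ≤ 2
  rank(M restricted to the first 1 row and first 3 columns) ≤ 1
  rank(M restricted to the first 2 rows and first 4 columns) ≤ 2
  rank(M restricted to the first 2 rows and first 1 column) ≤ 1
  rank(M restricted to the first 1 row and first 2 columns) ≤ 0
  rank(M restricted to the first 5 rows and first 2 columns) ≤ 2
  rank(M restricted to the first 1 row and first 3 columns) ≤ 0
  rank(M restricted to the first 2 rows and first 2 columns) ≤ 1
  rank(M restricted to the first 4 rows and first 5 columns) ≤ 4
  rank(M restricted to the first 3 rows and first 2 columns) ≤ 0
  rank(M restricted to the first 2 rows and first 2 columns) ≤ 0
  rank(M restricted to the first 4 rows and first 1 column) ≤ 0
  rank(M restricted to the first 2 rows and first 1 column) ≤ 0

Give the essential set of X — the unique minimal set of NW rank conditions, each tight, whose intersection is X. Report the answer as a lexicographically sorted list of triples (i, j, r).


The tightest implied rank at each (i,j), from the 13 conditions:

  i=1: 0  0  0  1  1
  i=2: 0  0  1  2  2
  i=3: 0  0  1  2  3
  i=4: 0  1  2  3  4
  i=5: 1  2  3  4  5

the unique w with this rank table is (4, 3, 5, 2, 1).

D(w) has 8 cells with 3 SE-corners; essential set:

[(1, 3, 0), (3, 2, 0), (4, 1, 0)]


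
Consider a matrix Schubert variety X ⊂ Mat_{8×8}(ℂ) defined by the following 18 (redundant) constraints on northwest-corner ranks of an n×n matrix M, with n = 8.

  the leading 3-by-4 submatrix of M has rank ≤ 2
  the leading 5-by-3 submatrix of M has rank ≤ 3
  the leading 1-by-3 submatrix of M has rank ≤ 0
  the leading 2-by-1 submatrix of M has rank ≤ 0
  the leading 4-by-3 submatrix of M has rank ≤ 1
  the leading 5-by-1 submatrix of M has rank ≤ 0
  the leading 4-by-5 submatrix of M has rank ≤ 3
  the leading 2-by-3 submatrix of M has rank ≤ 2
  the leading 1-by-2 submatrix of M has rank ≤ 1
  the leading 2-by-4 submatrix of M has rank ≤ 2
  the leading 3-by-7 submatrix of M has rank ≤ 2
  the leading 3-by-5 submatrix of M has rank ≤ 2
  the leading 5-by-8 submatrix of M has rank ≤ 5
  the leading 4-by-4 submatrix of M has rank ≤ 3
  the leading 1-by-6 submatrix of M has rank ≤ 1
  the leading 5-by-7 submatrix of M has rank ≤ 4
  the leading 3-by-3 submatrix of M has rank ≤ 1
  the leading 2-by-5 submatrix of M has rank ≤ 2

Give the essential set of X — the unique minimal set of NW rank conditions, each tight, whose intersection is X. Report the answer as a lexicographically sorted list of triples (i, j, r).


Rank table r_w(8×8) implied by the 18 constraints:

  0 | 0 | 0 | 1 | 1 | 1 | 1 | 1
  0 | 1 | 1 | 2 | 2 | 2 | 2 | 2
  0 | 1 | 1 | 2 | 2 | 2 | 2 | 3
  0 | 1 | 1 | 2 | 3 | 3 | 3 | 4
  0 | 1 | 2 | 3 | 4 | 4 | 4 | 5
  1 | 2 | 3 | 4 | 5 | 5 | 5 | 6
  1 | 2 | 3 | 4 | 5 | 6 | 6 | 7
  1 | 2 | 3 | 4 | 5 | 6 | 7 | 8

second differences of R give the permutation w = (4, 2, 8, 5, 3, 1, 6, 7).

Rothe diagram D(w) (12 cells), 4 SE-corners (essential conditions):

[(1, 3, 0), (3, 7, 2), (4, 3, 1), (5, 1, 0)]


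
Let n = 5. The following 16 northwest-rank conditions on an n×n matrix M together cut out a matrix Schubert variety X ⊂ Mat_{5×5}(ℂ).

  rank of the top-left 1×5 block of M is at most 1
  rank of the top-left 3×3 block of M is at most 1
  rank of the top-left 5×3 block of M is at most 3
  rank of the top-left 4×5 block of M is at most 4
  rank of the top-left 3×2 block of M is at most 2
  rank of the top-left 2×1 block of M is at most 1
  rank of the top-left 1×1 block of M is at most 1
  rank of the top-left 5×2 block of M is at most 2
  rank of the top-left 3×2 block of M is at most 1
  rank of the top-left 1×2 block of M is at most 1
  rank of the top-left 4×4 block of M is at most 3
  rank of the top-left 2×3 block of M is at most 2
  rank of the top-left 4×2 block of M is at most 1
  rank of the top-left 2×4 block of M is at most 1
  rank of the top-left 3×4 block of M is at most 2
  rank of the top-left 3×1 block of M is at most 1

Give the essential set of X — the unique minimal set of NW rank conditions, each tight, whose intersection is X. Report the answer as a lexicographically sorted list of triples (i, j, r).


Rank table r_w(5×5) implied by the 16 constraints:

  R[1]: 1 | 1 | 1 | 1 | 1
  R[2]: 1 | 1 | 1 | 1 | 2
  R[3]: 1 | 1 | 1 | 2 | 3
  R[4]: 1 | 1 | 2 | 3 | 4
  R[5]: 1 | 2 | 3 | 4 | 5

giving w = (1, 5, 4, 3, 2) via Δ²R.

Rothe diagram D(w) (6 cells), 3 SE-corners (essential conditions):

[(2, 4, 1), (3, 3, 1), (4, 2, 1)]


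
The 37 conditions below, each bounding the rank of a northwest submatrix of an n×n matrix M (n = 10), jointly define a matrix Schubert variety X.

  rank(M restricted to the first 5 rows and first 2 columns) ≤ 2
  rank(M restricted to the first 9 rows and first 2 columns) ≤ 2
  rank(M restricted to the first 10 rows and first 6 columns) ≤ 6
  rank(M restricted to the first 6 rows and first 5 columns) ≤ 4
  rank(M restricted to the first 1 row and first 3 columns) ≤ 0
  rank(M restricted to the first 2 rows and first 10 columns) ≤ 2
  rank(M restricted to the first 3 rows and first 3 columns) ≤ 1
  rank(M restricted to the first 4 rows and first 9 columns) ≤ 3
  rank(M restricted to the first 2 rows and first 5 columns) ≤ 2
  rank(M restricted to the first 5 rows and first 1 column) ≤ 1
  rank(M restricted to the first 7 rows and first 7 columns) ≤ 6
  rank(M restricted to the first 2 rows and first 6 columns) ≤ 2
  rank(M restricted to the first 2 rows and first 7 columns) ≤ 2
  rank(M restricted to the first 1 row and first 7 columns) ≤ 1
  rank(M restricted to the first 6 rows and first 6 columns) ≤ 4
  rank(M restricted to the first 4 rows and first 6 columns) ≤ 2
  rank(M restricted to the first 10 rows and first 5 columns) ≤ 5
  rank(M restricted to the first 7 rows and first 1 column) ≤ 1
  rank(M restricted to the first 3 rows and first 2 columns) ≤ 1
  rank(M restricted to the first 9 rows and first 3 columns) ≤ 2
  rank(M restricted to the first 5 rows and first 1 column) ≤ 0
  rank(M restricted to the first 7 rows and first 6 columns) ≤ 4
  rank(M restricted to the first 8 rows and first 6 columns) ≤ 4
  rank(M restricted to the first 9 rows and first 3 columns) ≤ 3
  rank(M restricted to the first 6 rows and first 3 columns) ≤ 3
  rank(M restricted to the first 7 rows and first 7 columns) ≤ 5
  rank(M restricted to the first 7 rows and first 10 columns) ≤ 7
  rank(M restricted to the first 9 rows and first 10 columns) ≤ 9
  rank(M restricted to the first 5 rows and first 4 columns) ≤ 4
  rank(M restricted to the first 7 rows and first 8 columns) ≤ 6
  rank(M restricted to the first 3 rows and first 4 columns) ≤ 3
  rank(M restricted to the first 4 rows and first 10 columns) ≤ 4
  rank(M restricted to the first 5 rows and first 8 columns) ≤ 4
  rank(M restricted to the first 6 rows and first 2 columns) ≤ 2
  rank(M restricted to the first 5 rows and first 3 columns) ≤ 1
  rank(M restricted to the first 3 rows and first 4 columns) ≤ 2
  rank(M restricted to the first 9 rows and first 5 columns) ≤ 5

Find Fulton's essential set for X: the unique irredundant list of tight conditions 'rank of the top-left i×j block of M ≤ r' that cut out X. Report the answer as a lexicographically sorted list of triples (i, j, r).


The tightest implied rank at each (i,j), from the 37 conditions:

  0  0  0  1  1  1  1  1  1  1
  0  1  1  2  2  2  2  2  2  2
  0  1  1  2  2  2  3  3  3  3
  0  1  1  2  2  2  3  3  3  4
  0  1  1  2  3  3  4  4  4  5
  1  2  2  3  4  4  5  5  5  6
  1  2  2  3  4  4  5  6  6  7
  1  2  2  3  4  4  5  6  7  8
  1  2  2  3  4  5  6  7  8  9
  1  2  3  4  5  6  7  8  9  10

giving w = (4, 2, 7, 10, 5, 1, 8, 9, 6, 3) via Δ²R.

Fulton essential set (7 of the 21 Rothe cells):

[(1, 3, 0), (4, 6, 2), (4, 9, 3), (5, 1, 0), (5, 3, 1), (8, 6, 4), (9, 3, 2)]


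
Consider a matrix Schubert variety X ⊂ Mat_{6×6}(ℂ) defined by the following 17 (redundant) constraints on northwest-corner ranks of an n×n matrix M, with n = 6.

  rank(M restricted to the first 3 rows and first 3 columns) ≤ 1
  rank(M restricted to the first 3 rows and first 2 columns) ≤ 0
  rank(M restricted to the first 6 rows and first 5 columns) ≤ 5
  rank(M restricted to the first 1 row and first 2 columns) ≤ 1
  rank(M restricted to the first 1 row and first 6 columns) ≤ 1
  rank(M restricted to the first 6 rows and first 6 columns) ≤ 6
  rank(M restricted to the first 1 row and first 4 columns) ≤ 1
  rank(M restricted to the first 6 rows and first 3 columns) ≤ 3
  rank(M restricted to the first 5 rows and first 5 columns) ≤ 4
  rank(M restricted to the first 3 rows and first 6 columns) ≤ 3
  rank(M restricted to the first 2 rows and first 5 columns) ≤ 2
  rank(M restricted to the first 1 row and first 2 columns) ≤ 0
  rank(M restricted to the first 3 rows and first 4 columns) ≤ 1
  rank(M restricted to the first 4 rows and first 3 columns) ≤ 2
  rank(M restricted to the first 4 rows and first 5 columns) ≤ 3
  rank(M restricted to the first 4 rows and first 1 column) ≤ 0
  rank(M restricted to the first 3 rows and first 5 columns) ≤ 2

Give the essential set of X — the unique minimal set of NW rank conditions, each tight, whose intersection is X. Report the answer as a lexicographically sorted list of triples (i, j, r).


The tightest implied rank at each (i,j), from the 17 conditions:

  i=1: 0  0  1  1  1  1
  i=2: 0  0  1  1  2  2
  i=3: 0  0  1  1  2  3
  i=4: 0  1  2  2  3  4
  i=5: 1  2  3  3  4  5
  i=6: 1  2  3  4  5  6

hence w(1..6) = (3, 5, 6, 2, 1, 4).

ℓ(w)=9; the 3 essential cells (i,j,r):

[(3, 2, 0), (3, 4, 1), (4, 1, 0)]


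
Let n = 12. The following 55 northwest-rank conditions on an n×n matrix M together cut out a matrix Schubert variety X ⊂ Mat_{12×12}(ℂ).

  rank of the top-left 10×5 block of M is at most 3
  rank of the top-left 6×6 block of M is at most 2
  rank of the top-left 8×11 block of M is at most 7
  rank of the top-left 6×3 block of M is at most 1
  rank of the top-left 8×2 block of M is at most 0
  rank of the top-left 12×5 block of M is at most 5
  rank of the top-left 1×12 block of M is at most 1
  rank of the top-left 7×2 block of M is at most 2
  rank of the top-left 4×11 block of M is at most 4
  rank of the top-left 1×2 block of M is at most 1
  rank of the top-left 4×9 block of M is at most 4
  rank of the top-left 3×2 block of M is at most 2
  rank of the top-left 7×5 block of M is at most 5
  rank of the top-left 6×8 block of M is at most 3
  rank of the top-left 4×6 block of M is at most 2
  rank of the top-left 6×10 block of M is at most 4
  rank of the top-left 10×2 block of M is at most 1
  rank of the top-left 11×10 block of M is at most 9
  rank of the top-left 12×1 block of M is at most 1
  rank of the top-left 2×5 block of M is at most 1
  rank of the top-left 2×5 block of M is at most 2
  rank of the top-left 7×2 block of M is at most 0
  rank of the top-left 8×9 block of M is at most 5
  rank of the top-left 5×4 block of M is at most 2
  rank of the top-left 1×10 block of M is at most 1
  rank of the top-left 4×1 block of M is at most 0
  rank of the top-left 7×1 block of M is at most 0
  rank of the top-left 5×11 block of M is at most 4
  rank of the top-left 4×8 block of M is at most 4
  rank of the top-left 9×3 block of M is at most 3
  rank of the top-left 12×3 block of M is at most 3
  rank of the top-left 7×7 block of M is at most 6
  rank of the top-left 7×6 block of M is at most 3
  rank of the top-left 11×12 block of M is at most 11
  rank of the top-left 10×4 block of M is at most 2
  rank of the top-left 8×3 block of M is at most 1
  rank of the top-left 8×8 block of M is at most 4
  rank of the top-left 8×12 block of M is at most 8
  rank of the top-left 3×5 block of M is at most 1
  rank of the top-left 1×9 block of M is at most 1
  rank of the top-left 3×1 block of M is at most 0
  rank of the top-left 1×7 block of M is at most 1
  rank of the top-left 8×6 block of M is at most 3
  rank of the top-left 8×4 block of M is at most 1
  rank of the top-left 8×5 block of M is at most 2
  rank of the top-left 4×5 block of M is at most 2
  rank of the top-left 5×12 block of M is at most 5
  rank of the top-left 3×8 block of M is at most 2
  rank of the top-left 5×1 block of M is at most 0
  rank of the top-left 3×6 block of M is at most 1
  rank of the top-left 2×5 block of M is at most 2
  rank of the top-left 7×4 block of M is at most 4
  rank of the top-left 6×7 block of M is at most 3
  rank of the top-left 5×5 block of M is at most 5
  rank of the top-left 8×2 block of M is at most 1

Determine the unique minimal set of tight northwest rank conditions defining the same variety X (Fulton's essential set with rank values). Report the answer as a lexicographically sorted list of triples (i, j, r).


Recovering R(i,j) via the rank-extension bound from the 55 conditions:

  R[1]: 0 0 1 1 1 1 1 1 1 1 1 1
  R[2]: 0 0 1 1 1 1 2 2 2 2 2 2
  R[3]: 0 0 1 1 1 1 2 2 3 3 3 3
  R[4]: 0 0 1 1 2 2 3 3 4 4 4 4
  R[5]: 0 0 1 1 2 2 3 3 4 4 4 5
  R[6]: 0 0 1 1 2 2 3 3 4 4 5 6
  R[7]: 0 0 1 1 2 3 4 4 5 5 6 7
  R[8]: 0 0 1 1 2 3 4 4 5 6 7 8
  R[9]: 1 1 2 2 3 4 5 5 6 7 8 9
  R[10]: 1 1 2 2 3 4 5 6 7 8 9 10
  R[11]: 1 2 3 3 4 5 6 7 8 9 10 11
  R[12]: 1 2 3 4 5 6 7 8 9 10 11 12

giving w = (3, 7, 9, 5, 12, 11, 6, 10, 1, 8, 2, 4) via Δ²R.

D(w) has 38 cells with 11 SE-corners; essential set:

[(3, 6, 1), (3, 8, 2), (5, 11, 4), (6, 6, 2), (6, 8, 3), (6, 10, 4), (8, 2, 0), (8, 4, 1), (8, 8, 4), (10, 2, 1), (10, 4, 2)]
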